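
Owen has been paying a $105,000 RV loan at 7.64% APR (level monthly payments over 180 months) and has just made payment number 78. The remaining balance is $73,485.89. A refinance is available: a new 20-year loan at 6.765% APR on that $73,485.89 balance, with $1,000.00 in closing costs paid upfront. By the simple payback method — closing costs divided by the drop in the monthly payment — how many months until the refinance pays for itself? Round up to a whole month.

Current payment = 105,000 × 7.64%/12 / (1 − (1+0.0063667)^−180) = $981.74.
Refinanced payment = 73,485.89 × 0.0056375 / (1 − (1+0.0056375)^−240) = $559.42.
Monthly savings = $981.74 − $559.42 = $422.32.
Break-even = $1,000.00 / $422.32 = 2.37 → 3 months.

3 months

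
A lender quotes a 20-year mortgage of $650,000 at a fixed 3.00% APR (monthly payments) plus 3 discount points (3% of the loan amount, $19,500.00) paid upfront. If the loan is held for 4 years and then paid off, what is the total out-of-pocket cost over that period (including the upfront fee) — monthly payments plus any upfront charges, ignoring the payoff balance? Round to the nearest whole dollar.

$192,534

Monthly rate = 3%/12 = 0.0025000; payment = 650,000 × 0.0025000 / (1 − (1+0.0025000)^−240) = $3,604.88.
Total outlay = 48 × $3,604.88 + $19,500.00 = $192,534.24.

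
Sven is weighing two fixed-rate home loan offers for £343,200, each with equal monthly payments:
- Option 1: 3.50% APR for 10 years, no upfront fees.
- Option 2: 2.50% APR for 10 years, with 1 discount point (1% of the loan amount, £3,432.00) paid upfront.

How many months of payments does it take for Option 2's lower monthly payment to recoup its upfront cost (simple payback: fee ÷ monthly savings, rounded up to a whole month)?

Option 1: at 3.50% the monthly rate is 0.0029167, so the payment is 343,200 × 0.0029167 / (1 − 1.0029167^−120) = £3,393.76.
Option 2: monthly rate = 2.5%/12 = 0.0020833; payment = 343,200 × 0.0020833 / (1 − (1+0.0020833)^−120) = £3,235.34.
Monthly savings = £3,393.76 − £3,235.34 = £158.42.
Break-even = £3,432.00 / £158.42 = 21.66 → 22 months.

22 months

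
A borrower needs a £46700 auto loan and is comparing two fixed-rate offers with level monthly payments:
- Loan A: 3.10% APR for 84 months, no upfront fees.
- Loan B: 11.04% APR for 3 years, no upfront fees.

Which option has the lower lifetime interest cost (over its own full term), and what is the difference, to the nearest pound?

Loan A by £3,062

Loan A: at 3.10% the monthly rate is 0.0025833, so the payment is 46,700 × 0.0025833 / (1 − 1.0025833^−84) = £619.17.
Total interest on Loan A = 84 × £619.17 − £46,700 = £5,310.28.
Loan B: monthly rate = 11.04%/12 = 0.0092000; payment = 46,700 × 0.0092000 / (1 − (1+0.0092000)^−36) = £1,529.78.
Total interest on Loan B = 36 × £1,529.78 − £46,700 = £8,372.08.
Loan A is lower by £3,061.80.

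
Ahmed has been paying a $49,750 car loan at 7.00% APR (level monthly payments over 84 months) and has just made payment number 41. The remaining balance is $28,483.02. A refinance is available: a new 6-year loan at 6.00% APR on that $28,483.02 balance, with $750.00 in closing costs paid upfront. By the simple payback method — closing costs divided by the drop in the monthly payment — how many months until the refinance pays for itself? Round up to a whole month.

Current payment = 49,750 × 7%/12 / (1 − (1+0.0058333)^−84) = $750.86.
Refinanced payment = 28,483.02 × 0.0050000 / (1 − (1+0.0050000)^−72) = $472.05.
Monthly savings = $750.86 − $472.05 = $278.81.
Break-even = $750.00 / $278.81 = 2.69 → 3 months.

3 months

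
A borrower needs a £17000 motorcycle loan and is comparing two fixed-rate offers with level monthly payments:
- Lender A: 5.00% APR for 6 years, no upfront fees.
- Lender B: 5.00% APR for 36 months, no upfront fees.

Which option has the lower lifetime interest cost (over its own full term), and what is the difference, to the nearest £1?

Lender B by £1,370

Lender A: monthly rate = 5%/12 = 0.0041667; payment = 17,000 × 0.0041667 / (1 − (1+0.0041667)^−72) = £273.78.
Total interest on Lender A = 72 × £273.78 − £17,000 = £2,712.16.
Lender B: monthly rate = 5%/12 = 0.0041667; payment = 17,000 × 0.0041667 / (1 − (1+0.0041667)^−36) = £509.51.
Total interest on Lender B = 36 × £509.51 − £17,000 = £1,342.36.
Lender B is lower by £1,369.80.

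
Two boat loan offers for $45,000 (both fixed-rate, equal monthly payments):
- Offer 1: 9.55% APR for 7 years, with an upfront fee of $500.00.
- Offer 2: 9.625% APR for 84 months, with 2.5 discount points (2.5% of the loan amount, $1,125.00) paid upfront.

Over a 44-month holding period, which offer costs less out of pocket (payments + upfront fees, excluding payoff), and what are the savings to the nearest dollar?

Offer 1 by $701

Offer 1: at 9.55% the monthly rate is 0.0079583, so the payment is 45,000 × 0.0079583 / (1 − 1.0079583^−84) = $736.63.
Offer 2: monthly rate = 9.625%/12 = 0.0080208; payment = 45,000 × 0.0080208 / (1 − (1+0.0080208)^−84) = $738.36.
Over 44 months: Offer 1 costs 44 × $736.63 + $500.00 = $32,911.72; Offer 2 costs 44 × $738.36 + $1,125.00 = $33,612.84.
Offer 1 is cheaper by $33,612.84 − $32,911.72 = $701.12.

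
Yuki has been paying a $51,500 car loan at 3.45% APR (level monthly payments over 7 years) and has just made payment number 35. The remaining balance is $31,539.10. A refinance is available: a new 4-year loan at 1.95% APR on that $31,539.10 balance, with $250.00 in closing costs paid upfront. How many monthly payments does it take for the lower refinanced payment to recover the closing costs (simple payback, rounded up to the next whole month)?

34 months

Current payment = 51,500 × 3.45%/12 / (1 − (1+0.0028750)^−84) = $690.98.
Refinanced payment = 31,539.10 × 0.0016250 / (1 − (1+0.0016250)^−48) = $683.56.
Monthly savings = $690.98 − $683.56 = $7.42.
Break-even = $250.00 / $7.42 = 33.69 → 34 months.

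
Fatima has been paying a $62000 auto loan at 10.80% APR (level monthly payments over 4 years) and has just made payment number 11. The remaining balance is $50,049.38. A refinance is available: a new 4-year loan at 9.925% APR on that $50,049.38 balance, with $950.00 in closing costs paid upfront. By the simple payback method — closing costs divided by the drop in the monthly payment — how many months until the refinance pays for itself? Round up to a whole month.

3 months

Current payment = 62,000 × 10.8%/12 / (1 − (1+0.0090000)^−48) = $1,596.41.
Refinanced payment = 50,049.38 × 0.0082708 / (1 − (1+0.0082708)^−48) = $1,267.58.
Monthly savings = $1,596.41 − $1,267.58 = $328.83.
Break-even = $950.00 / $328.83 = 2.89 → 3 months.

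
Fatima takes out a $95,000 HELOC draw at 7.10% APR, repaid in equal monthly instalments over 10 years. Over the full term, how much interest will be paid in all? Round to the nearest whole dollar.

$37,952

Monthly rate = 7.1%/12 = 0.0059167; payment = 95,000 × 0.0059167 / (1 − (1+0.0059167)^−120) = $1,107.93.
Total paid = 120 × $1,107.93 = $132,951.60; interest = $132,951.60 − $95,000 = $37,951.60.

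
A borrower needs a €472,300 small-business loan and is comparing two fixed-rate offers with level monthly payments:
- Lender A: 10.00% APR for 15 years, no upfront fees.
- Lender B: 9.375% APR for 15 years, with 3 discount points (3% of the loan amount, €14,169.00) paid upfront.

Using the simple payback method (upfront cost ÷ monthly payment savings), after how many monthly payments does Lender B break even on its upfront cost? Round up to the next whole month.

Lender A: monthly rate = 10%/12 = 0.0083333; payment = 472,300 × 0.0083333 / (1 − (1+0.0083333)^−180) = €5,075.36.
Lender B: at 9.375% the monthly rate is 0.0078125, so the payment is 472,300 × 0.0078125 / (1 − 1.0078125^−180) = €4,896.31.
Monthly savings = €5,075.36 − €4,896.31 = €179.05.
Break-even = €14,169.00 / €179.05 = 79.13 → 80 months.

80 months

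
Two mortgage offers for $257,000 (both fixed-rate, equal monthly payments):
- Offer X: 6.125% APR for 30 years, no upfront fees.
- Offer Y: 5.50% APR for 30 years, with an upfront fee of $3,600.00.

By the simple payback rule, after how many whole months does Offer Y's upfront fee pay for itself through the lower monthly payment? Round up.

Offer X: monthly rate = 6.125%/12 = 0.0051042; payment = 257,000 × 0.0051042 / (1 − (1+0.0051042)^−360) = $1,561.56.
Offer Y: monthly rate = 5.5%/12 = 0.0045833; payment = 257,000 × 0.0045833 / (1 − (1+0.0045833)^−360) = $1,459.22.
Monthly savings = $1,561.56 − $1,459.22 = $102.34.
Break-even = $3,600.00 / $102.34 = 35.18 → 36 months.

36 months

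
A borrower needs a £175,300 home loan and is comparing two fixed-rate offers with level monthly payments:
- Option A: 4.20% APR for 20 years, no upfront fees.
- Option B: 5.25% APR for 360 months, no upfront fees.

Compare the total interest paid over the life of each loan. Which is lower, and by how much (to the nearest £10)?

Option A by £89,080

Option A: monthly rate = 4.2%/12 = 0.0035000; payment = 175,300 × 0.0035000 / (1 − (1+0.0035000)^−240) = £1,080.85.
Total interest on Option A = 240 × £1,080.85 − £175,300 = £84,104.00.
Option B: at 5.25% the monthly rate is 0.0043750, so the payment is 175,300 × 0.0043750 / (1 − 1.0043750^−360) = £968.01.
Total interest on Option B = 360 × £968.01 − £175,300 = £173,183.60.
Option A is lower by £89,079.60.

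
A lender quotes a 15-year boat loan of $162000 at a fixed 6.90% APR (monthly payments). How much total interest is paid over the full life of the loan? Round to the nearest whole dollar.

At 6.90% the monthly rate is 0.0057500, so the payment is 162,000 × 0.0057500 / (1 − 1.0057500^−180) = $1,447.06.
Total paid = 180 × $1,447.06 = $260,470.80; interest = $260,470.80 − $162,000 = $98,470.80.

$98,471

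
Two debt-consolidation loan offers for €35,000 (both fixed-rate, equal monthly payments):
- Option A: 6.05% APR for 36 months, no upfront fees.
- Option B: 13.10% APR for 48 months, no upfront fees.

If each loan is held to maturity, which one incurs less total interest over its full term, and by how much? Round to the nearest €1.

Option A: monthly rate = 6.05%/12 = 0.0050417; payment = 35,000 × 0.0050417 / (1 − (1+0.0050417)^−36) = €1,065.56.
Total interest on Option A = 36 × €1,065.56 − €35,000 = €3,360.16.
Option B: at 13.10% the monthly rate is 0.0109167, so the payment is 35,000 × 0.0109167 / (1 − 1.0109167^−48) = €940.70.
Total interest on Option B = 48 × €940.70 − €35,000 = €10,153.60.
Option A is lower by €6,793.44.

Option A by €6,793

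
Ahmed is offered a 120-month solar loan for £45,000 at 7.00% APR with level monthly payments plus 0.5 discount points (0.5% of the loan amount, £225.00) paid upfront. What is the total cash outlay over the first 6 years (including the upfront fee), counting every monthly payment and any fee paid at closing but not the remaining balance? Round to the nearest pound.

£37,844

Monthly rate = 7%/12 = 0.0058333; payment = 45,000 × 0.0058333 / (1 − (1+0.0058333)^−120) = £522.49.
Total outlay = 72 × £522.49 + £225.00 = £37,844.28.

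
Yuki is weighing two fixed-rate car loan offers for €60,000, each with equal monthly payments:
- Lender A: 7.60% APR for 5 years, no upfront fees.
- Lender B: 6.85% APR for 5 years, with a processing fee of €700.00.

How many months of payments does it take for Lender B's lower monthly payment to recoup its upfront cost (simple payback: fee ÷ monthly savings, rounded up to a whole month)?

33 months

Lender A: at 7.60% the monthly rate is 0.0063333, so the payment is 60,000 × 0.0063333 / (1 − 1.0063333^−60) = €1,205.13.
Lender B: at 6.85% the monthly rate is 0.0057083, so the payment is 60,000 × 0.0057083 / (1 − 1.0057083^−60) = €1,183.83.
Monthly savings = €1,205.13 − €1,183.83 = €21.30.
Break-even = €700.00 / €21.30 = 32.86 → 33 months.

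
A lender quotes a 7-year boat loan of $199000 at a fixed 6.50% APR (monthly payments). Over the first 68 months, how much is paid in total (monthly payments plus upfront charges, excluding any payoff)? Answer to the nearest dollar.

Monthly rate = 6.5%/12 = 0.0054167; payment = 199,000 × 0.0054167 / (1 − (1+0.0054167)^−84) = $2,955.04.
Total outlay = 68 × $2,955.04 = $200,942.72.

$200,943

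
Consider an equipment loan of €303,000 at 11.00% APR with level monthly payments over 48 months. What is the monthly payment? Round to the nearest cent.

At 11.00% the monthly rate is 0.0091667, so the payment is 303,000 × 0.0091667 / (1 − 1.0091667^−48) = €7,831.19.

€7,831.19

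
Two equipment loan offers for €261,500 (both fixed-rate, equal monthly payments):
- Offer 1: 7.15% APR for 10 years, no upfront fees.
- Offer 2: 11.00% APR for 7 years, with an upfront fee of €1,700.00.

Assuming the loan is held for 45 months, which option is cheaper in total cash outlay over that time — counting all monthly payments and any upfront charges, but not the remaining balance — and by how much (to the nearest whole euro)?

Offer 1: monthly rate = 7.15%/12 = 0.0059583; payment = 261,500 × 0.0059583 / (1 − (1+0.0059583)^−120) = €3,056.49.
Offer 2: at 11.00% the monthly rate is 0.0091667, so the payment is 261,500 × 0.0091667 / (1 − 1.0091667^−84) = €4,477.52.
Over 45 months: Offer 1 costs 45 × €3,056.49 = €137,542.05; Offer 2 costs 45 × €4,477.52 + €1,700.00 = €203,188.40.
Offer 1 is cheaper by €203,188.40 − €137,542.05 = €65,646.35.

Offer 1 by €65,646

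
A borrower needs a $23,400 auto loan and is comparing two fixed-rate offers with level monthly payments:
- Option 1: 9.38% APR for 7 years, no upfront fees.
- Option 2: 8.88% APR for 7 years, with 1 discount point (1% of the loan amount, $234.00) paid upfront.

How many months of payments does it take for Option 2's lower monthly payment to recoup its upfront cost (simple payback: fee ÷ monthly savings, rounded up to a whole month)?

Option 1: at 9.38% the monthly rate is 0.0078167, so the payment is 23,400 × 0.0078167 / (1 − 1.0078167^−84) = $381.01.
Option 2: at 8.88% the monthly rate is 0.0074000, so the payment is 23,400 × 0.0074000 / (1 − 1.0074000^−84) = $375.06.
Monthly savings = $381.01 − $375.06 = $5.95.
Break-even = $234.00 / $5.95 = 39.33 → 40 months.

40 months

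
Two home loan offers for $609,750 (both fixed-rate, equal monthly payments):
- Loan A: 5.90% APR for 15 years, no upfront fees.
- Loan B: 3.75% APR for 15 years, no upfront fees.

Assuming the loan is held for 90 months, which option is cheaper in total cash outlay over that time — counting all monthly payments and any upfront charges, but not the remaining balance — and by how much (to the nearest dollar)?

Loan B by $61,046

Loan A: at 5.90% the monthly rate is 0.0049167, so the payment is 609,750 × 0.0049167 / (1 − 1.0049167^−180) = $5,112.53.
Loan B: monthly rate = 3.75%/12 = 0.0031250; payment = 609,750 × 0.0031250 / (1 − (1+0.0031250)^−180) = $4,434.24.
Over 90 months: Loan A costs 90 × $5,112.53 = $460,127.70; Loan B costs 90 × $4,434.24 = $399,081.60.
Loan B is cheaper by $460,127.70 − $399,081.60 = $61,046.10.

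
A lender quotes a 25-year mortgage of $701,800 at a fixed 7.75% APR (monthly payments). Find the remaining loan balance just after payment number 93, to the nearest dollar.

With monthly rate i = 7.75%/12 = 0.0064583, the balance after k of n payments is P · [(1+i)^n − (1+i)^k] / [(1+i)^n − 1].
(1+0.0064583)^300 = 6.89826753 and (1+0.0064583)^93 = 1.81974029, so the balance is 701,800 × (6.89826753 − 1.81974029) / (6.89826753 − 1) = $604,263.95.

$604,264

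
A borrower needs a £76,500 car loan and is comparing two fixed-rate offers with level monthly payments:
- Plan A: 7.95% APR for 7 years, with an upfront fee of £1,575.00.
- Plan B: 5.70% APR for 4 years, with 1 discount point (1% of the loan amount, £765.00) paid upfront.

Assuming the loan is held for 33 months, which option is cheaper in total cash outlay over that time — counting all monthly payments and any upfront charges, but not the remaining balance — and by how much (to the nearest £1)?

Plan A: monthly rate = 7.95%/12 = 0.0066250; payment = 76,500 × 0.0066250 / (1 − (1+0.0066250)^−84) = £1,190.44.
Plan B: at 5.70% the monthly rate is 0.0047500, so the payment is 76,500 × 0.0047500 / (1 − 1.0047500^−48) = £1,786.10.
Over 33 months: Plan A costs 33 × £1,190.44 + £1,575.00 = £40,859.52; Plan B costs 33 × £1,786.10 + £765.00 = £59,706.30.
Plan A is cheaper by £59,706.30 − £40,859.52 = £18,846.78.

Plan A by £18,847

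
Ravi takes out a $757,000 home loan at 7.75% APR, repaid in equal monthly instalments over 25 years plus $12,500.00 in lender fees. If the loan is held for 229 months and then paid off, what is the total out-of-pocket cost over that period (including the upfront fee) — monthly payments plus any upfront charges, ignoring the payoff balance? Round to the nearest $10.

Monthly rate = 7.75%/12 = 0.0064583; payment = 757,000 × 0.0064583 / (1 − (1+0.0064583)^−300) = $5,717.84.
Total outlay = 229 × $5,717.84 + $12,500.00 = $1,321,885.36.

$1,321,890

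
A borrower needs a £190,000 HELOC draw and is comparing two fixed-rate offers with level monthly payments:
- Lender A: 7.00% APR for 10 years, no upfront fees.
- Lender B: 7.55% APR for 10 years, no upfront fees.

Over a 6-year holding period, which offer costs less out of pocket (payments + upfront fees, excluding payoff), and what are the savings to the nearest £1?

Lender A: monthly rate = 7%/12 = 0.0058333; payment = 190,000 × 0.0058333 / (1 − (1+0.0058333)^−120) = £2,206.06.
Lender B: at 7.55% the monthly rate is 0.0062917, so the payment is 190,000 × 0.0062917 / (1 − 1.0062917^−120) = £2,260.29.
Over 72 months: Lender A costs 72 × £2,206.06 = £158,836.32; Lender B costs 72 × £2,260.29 = £162,740.88.
Lender A is cheaper by £162,740.88 − £158,836.32 = £3,904.56.

Lender A by £3,905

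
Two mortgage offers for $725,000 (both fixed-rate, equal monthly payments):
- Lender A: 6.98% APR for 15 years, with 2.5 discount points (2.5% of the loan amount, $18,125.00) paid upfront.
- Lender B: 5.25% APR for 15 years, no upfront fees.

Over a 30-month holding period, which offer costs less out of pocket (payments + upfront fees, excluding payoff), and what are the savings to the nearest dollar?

Lender A: at 6.98% the monthly rate is 0.0058167, so the payment is 725,000 × 0.0058167 / (1 − 1.0058167^−180) = $6,508.40.
Lender B: monthly rate = 5.25%/12 = 0.0043750; payment = 725,000 × 0.0043750 / (1 − (1+0.0043750)^−180) = $5,828.11.
Over 30 months: Lender A costs 30 × $6,508.40 + $18,125.00 = $213,377.00; Lender B costs 30 × $5,828.11 = $174,843.30.
Lender B is cheaper by $213,377.00 − $174,843.30 = $38,533.70.

Lender B by $38,534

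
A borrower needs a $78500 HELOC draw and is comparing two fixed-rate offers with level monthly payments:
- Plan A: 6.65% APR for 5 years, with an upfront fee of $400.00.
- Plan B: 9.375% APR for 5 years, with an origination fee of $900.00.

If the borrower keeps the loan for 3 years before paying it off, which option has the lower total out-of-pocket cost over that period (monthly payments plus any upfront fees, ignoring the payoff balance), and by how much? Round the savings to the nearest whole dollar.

Plan A by $4,186

Plan A: at 6.65% the monthly rate is 0.0055417, so the payment is 78,500 × 0.0055417 / (1 − 1.0055417^−60) = $1,541.46.
Plan B: monthly rate = 9.375%/12 = 0.0078125; payment = 78,500 × 0.0078125 / (1 − (1+0.0078125)^−60) = $1,643.85.
Over 36 months: Plan A costs 36 × $1,541.46 + $400.00 = $55,892.56; Plan B costs 36 × $1,643.85 + $900.00 = $60,078.60.
Plan A is cheaper by $60,078.60 − $55,892.56 = $4,186.04.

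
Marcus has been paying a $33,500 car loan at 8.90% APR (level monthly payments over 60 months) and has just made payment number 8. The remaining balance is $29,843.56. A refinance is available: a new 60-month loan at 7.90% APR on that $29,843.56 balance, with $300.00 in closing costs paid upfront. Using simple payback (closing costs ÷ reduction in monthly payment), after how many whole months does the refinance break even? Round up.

4 months

Current payment = 33,500 × 8.9%/12 / (1 − (1+0.0074167)^−60) = $693.78.
Refinanced payment = 29,843.56 × 0.0065833 / (1 − (1+0.0065833)^−60) = $603.69.
Monthly savings = $693.78 − $603.69 = $90.09.
Break-even = $300.00 / $90.09 = 3.33 → 4 months.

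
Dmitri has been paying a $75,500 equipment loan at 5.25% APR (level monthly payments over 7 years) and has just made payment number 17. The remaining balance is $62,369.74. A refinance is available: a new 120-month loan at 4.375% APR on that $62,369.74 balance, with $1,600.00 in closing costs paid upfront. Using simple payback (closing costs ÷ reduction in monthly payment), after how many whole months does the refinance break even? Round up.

4 months

Current payment = 75,500 × 5.25%/12 / (1 − (1+0.0043750)^−84) = $1,076.00.
Refinanced payment = 62,369.74 × 0.0036458 / (1 − (1+0.0036458)^−120) = $642.64.
Monthly savings = $1,076.00 − $642.64 = $433.36.
Break-even = $1,600.00 / $433.36 = 3.69 → 4 months.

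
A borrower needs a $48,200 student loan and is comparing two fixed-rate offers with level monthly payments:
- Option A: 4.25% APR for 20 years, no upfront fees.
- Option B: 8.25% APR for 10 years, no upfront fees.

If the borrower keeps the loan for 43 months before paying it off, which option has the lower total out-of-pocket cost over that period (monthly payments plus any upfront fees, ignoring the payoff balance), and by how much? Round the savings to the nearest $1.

Option A: at 4.25% the monthly rate is 0.0035417, so the payment is 48,200 × 0.0035417 / (1 − 1.0035417^−240) = $298.47.
Option B: at 8.25% the monthly rate is 0.0068750, so the payment is 48,200 × 0.0068750 / (1 − 1.0068750^−120) = $591.19.
Over 43 months: Option A costs 43 × $298.47 = $12,834.21; Option B costs 43 × $591.19 = $25,421.17.
Option A is cheaper by $25,421.17 − $12,834.21 = $12,586.96.

Option A by $12,587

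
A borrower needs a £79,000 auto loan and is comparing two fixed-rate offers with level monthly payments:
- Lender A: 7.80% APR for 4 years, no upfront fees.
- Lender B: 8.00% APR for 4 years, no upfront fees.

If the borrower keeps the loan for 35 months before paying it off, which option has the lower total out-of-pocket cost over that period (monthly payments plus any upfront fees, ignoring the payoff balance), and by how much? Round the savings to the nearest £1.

Lender A: at 7.80% the monthly rate is 0.0065000, so the payment is 79,000 × 0.0065000 / (1 − 1.0065000^−48) = £1,921.21.
Lender B: at 8.00% the monthly rate is 0.0066667, so the payment is 79,000 × 0.0066667 / (1 − 1.0066667^−48) = £1,928.62.
Over 35 months: Lender A costs 35 × £1,921.21 = £67,242.35; Lender B costs 35 × £1,928.62 = £67,501.70.
Lender A is cheaper by £67,501.70 − £67,242.35 = £259.35.

Lender A by £259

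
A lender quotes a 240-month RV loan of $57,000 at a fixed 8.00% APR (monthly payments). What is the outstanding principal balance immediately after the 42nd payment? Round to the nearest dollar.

With monthly rate i = 8%/12 = 0.0066667, the balance after k of n payments is P · [(1+i)^n − (1+i)^k] / [(1+i)^n − 1].
(1+0.0066667)^240 = 4.92680277 and (1+0.0066667)^42 = 1.32190092, so the balance is 57,000 × (4.92680277 − 1.32190092) / (4.92680277 − 1) = $52,327.41.

$52,327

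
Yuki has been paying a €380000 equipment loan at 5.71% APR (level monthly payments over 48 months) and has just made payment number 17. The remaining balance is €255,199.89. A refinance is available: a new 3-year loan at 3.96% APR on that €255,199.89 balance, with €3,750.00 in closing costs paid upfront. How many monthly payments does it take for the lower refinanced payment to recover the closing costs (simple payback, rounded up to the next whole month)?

3 months

Current payment = 380,000 × 5.71%/12 / (1 − (1+0.0047583)^−48) = €8,873.87.
Refinanced payment = 255,199.89 × 0.0033000 / (1 − (1+0.0033000)^−36) = €7,529.98.
Monthly savings = €8,873.87 − €7,529.98 = €1,343.89.
Break-even = €3,750.00 / €1,343.89 = 2.79 → 3 months.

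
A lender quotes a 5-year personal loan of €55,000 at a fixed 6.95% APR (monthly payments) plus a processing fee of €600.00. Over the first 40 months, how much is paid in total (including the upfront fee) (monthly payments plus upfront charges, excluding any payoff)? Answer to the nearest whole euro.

€44,111

Monthly rate = 6.95%/12 = 0.0057917; payment = 55,000 × 0.0057917 / (1 − (1+0.0057917)^−60) = €1,087.77.
Total outlay = 40 × €1,087.77 + €600.00 = €44,110.80.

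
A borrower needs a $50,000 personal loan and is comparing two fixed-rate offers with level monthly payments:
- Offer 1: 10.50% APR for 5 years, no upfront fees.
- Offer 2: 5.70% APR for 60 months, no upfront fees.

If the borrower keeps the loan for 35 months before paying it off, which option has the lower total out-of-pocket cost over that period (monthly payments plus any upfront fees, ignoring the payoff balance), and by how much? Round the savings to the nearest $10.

Offer 1: monthly rate = 10.5%/12 = 0.0087500; payment = 50,000 × 0.0087500 / (1 − (1+0.0087500)^−60) = $1,074.70.
Offer 2: monthly rate = 5.7%/12 = 0.0047500; payment = 50,000 × 0.0047500 / (1 − (1+0.0047500)^−60) = $959.68.
Over 35 months: Offer 1 costs 35 × $1,074.70 = $37,614.50; Offer 2 costs 35 × $959.68 = $33,588.80.
Offer 2 is cheaper by $37,614.50 − $33,588.80 = $4,025.70.

Offer 2 by $4,030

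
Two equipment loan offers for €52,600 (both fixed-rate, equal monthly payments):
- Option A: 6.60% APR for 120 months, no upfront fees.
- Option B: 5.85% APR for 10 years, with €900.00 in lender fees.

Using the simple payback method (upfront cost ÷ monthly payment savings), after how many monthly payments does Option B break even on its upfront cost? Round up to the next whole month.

46 months

Option A: monthly rate = 6.6%/12 = 0.0055000; payment = 52,600 × 0.0055000 / (1 − (1+0.0055000)^−120) = €599.94.
Option B: monthly rate = 5.85%/12 = 0.0048750; payment = 52,600 × 0.0048750 / (1 − (1+0.0048750)^−120) = €580.01.
Monthly savings = €599.94 − €580.01 = €19.93.
Break-even = €900.00 / €19.93 = 45.16 → 46 months.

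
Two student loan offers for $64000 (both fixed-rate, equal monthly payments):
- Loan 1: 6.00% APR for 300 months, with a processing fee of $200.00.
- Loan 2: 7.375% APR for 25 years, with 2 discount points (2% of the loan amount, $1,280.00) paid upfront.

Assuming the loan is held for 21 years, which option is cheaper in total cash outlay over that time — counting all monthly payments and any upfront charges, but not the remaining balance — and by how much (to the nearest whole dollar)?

Loan 1 by $15,043

Loan 1: at 6.00% the monthly rate is 0.0050000, so the payment is 64,000 × 0.0050000 / (1 − 1.0050000^−300) = $412.35.
Loan 2: monthly rate = 7.375%/12 = 0.0061458; payment = 64,000 × 0.0061458 / (1 − (1+0.0061458)^−300) = $467.76.
Over 252 months: Loan 1 costs 252 × $412.35 + $200.00 = $104,112.20; Loan 2 costs 252 × $467.76 + $1,280.00 = $119,155.52.
Loan 1 is cheaper by $119,155.52 − $104,112.20 = $15,043.32.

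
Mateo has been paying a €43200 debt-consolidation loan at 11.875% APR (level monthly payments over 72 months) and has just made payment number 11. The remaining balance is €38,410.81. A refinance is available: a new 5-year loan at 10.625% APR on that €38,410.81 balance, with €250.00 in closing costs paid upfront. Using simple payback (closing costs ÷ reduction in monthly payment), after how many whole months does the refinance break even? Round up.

19 months

Current payment = 43,200 × 11.875%/12 / (1 − (1+0.0098958)^−72) = €841.76.
Refinanced payment = 38,410.81 × 0.0088542 / (1 − (1+0.0088542)^−60) = €827.98.
Monthly savings = €841.76 − €827.98 = €13.78.
Break-even = €250.00 / €13.78 = 18.14 → 19 months.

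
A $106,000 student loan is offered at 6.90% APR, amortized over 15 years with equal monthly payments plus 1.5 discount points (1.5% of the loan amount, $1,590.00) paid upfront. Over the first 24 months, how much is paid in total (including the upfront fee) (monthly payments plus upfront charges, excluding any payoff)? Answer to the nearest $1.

$24,314

Monthly rate = 6.9%/12 = 0.0057500; payment = 106,000 × 0.0057500 / (1 − (1+0.0057500)^−180) = $946.84.
Total outlay = 24 × $946.84 + $1,590.00 = $24,314.16.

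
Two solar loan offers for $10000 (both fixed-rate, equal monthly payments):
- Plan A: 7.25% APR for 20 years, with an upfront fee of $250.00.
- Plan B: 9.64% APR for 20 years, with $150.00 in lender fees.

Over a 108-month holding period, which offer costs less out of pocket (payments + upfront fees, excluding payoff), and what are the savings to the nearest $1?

Plan A by $1,530

Plan A: at 7.25% the monthly rate is 0.0060417, so the payment is 10,000 × 0.0060417 / (1 − 1.0060417^−240) = $79.04.
Plan B: at 9.64% the monthly rate is 0.0080333, so the payment is 10,000 × 0.0080333 / (1 − 1.0080333^−240) = $94.13.
Over 108 months: Plan A costs 108 × $79.04 + $250.00 = $8,786.32; Plan B costs 108 × $94.13 + $150.00 = $10,316.04.
Plan A is cheaper by $10,316.04 − $8,786.32 = $1,529.72.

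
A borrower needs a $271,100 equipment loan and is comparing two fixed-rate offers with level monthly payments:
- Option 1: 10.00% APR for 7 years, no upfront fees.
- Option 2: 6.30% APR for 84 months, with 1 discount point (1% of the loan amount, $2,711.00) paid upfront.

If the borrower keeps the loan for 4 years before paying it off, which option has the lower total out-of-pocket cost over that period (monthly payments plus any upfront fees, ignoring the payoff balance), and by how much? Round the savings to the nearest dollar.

Option 2 by $21,342

Option 1: monthly rate = 10%/12 = 0.0083333; payment = 271,100 × 0.0083333 / (1 − (1+0.0083333)^−84) = $4,500.58.
Option 2: monthly rate = 6.3%/12 = 0.0052500; payment = 271,100 × 0.0052500 / (1 − (1+0.0052500)^−84) = $3,999.48.
Over 48 months: Option 1 costs 48 × $4,500.58 = $216,027.84; Option 2 costs 48 × $3,999.48 + $2,711.00 = $194,686.04.
Option 2 is cheaper by $216,027.84 − $194,686.04 = $21,341.80.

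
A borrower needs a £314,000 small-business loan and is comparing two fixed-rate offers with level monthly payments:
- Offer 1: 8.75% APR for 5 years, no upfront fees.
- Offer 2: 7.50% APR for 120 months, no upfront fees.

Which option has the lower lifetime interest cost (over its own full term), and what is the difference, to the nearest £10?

Offer 1 by £58,460

Offer 1: monthly rate = 8.75%/12 = 0.0072917; payment = 314,000 × 0.0072917 / (1 − (1+0.0072917)^−60) = £6,480.09.
Total interest on Offer 1 = 60 × £6,480.09 − £314,000 = £74,805.40.
Offer 2: at 7.50% the monthly rate is 0.0062500, so the payment is 314,000 × 0.0062500 / (1 − 1.0062500^−120) = £3,727.24.
Total interest on Offer 2 = 120 × £3,727.24 − £314,000 = £133,268.80.
Offer 1 is lower by £58,463.40.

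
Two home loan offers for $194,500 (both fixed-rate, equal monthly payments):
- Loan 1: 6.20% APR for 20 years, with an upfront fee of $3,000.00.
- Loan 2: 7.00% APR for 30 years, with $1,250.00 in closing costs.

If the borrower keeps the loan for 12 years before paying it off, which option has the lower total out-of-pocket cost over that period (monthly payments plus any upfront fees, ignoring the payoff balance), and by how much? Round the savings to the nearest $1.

Loan 2 by $19,315

Loan 1: at 6.20% the monthly rate is 0.0051667, so the payment is 194,500 × 0.0051667 / (1 − 1.0051667^−240) = $1,415.99.
Loan 2: monthly rate = 7%/12 = 0.0058333; payment = 194,500 × 0.0058333 / (1 − (1+0.0058333)^−360) = $1,294.01.
Over 144 months: Loan 1 costs 144 × $1,415.99 + $3,000.00 = $206,902.56; Loan 2 costs 144 × $1,294.01 + $1,250.00 = $187,587.44.
Loan 2 is cheaper by $206,902.56 − $187,587.44 = $19,315.12.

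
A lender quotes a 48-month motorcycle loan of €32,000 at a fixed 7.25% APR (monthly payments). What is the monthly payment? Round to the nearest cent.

At 7.25% the monthly rate is 0.0060417, so the payment is 32,000 × 0.0060417 / (1 − 1.0060417^−48) = €770.00.

€770.00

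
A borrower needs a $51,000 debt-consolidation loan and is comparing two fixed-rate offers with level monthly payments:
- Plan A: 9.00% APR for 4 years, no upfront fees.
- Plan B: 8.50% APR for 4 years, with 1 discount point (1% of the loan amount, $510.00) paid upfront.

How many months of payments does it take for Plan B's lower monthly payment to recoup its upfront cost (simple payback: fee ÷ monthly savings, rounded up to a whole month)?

43 months

Plan A: at 9.00% the monthly rate is 0.0075000, so the payment is 51,000 × 0.0075000 / (1 − 1.0075000^−48) = $1,269.14.
Plan B: monthly rate = 8.5%/12 = 0.0070833; payment = 51,000 × 0.0070833 / (1 − (1+0.0070833)^−48) = $1,257.06.
Monthly savings = $1,269.14 − $1,257.06 = $12.08.
Break-even = $510.00 / $12.08 = 42.22 → 43 months.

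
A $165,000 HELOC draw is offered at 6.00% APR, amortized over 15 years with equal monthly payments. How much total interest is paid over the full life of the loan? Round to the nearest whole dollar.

Monthly rate = 6%/12 = 0.0050000; payment = 165,000 × 0.0050000 / (1 − (1+0.0050000)^−180) = $1,392.36.
Total paid = 180 × $1,392.36 = $250,624.80; interest = $250,624.80 − $165,000 = $85,624.80.

$85,625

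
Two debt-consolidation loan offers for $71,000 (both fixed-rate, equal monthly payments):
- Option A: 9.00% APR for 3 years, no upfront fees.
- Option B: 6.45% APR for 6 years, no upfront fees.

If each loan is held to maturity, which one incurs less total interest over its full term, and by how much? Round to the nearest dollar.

Option A: monthly rate = 9%/12 = 0.0075000; payment = 71,000 × 0.0075000 / (1 − (1+0.0075000)^−36) = $2,257.78.
Total interest on Option A = 36 × $2,257.78 − $71,000 = $10,280.08.
Option B: at 6.45% the monthly rate is 0.0053750, so the payment is 71,000 × 0.0053750 / (1 − 1.0053750^−72) = $1,191.82.
Total interest on Option B = 72 × $1,191.82 − $71,000 = $14,811.04.
Option A is lower by $4,530.96.

Option A by $4,531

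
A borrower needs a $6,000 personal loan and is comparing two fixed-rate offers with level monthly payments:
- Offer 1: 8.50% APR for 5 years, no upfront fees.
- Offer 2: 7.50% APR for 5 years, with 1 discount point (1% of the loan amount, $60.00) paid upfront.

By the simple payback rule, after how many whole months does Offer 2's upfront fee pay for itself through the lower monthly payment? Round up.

Offer 1: monthly rate = 8.5%/12 = 0.0070833; payment = 6,000 × 0.0070833 / (1 − (1+0.0070833)^−60) = $123.10.
Offer 2: monthly rate = 7.5%/12 = 0.0062500; payment = 6,000 × 0.0062500 / (1 − (1+0.0062500)^−60) = $120.23.
Monthly savings = $123.10 − $120.23 = $2.87.
Break-even = $60.00 / $2.87 = 20.91 → 21 months.

21 months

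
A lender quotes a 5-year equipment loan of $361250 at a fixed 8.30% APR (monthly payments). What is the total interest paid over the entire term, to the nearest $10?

$81,360

Monthly rate = 8.3%/12 = 0.0069167; payment = 361,250 × 0.0069167 / (1 − (1+0.0069167)^−60) = $7,376.82.
Total paid = 60 × $7,376.82 = $442,609.20; interest = $442,609.20 − $361,250 = $81,359.20.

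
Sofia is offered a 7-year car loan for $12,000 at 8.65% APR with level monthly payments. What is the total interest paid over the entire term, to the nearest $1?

$4,039

Monthly rate = 8.65%/12 = 0.0072083; payment = 12,000 × 0.0072083 / (1 − (1+0.0072083)^−84) = $190.94.
Total paid = 84 × $190.94 = $16,038.96; interest = $16,038.96 − $12,000 = $4,038.96.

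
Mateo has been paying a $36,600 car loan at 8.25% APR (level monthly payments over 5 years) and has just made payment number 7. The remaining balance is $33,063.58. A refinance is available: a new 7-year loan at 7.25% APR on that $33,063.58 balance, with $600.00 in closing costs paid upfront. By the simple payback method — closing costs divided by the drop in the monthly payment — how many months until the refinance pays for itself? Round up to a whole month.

3 months

Current payment = 36,600 × 8.25%/12 / (1 − (1+0.0068750)^−60) = $746.50.
Refinanced payment = 33,063.58 × 0.0060417 / (1 − (1+0.0060417)^−84) = $503.07.
Monthly savings = $746.50 − $503.07 = $243.43.
Break-even = $600.00 / $243.43 = 2.46 → 3 months.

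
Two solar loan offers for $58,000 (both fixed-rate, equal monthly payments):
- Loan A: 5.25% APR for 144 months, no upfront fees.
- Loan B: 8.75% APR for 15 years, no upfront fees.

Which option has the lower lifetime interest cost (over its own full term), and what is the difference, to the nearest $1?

Loan A by $26,044

Loan A: at 5.25% the monthly rate is 0.0043750, so the payment is 58,000 × 0.0043750 / (1 − 1.0043750^−144) = $543.74.
Total interest on Loan A = 144 × $543.74 − $58,000 = $20,298.56.
Loan B: at 8.75% the monthly rate is 0.0072917, so the payment is 58,000 × 0.0072917 / (1 − 1.0072917^−180) = $579.68.
Total interest on Loan B = 180 × $579.68 − $58,000 = $46,342.40.
Loan A is lower by $26,043.84.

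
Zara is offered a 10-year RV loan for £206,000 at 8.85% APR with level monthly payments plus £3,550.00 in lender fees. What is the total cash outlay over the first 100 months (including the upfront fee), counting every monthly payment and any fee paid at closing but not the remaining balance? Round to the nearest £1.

Monthly rate = 8.85%/12 = 0.0073750; payment = 206,000 × 0.0073750 / (1 − (1+0.0073750)^−120) = £2,592.83.
Total outlay = 100 × £2,592.83 + £3,550.00 = £262,833.00.

£262,833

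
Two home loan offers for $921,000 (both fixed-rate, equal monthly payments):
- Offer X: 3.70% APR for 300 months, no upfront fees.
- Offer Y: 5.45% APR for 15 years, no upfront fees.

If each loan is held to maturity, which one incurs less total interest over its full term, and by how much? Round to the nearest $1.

Offer Y by $62,870

Offer X: monthly rate = 3.7%/12 = 0.0030833; payment = 921,000 × 0.0030833 / (1 − (1+0.0030833)^−300) = $4,710.12.
Total interest on Offer X = 300 × $4,710.12 − $921,000 = $492,036.00.
Offer Y: monthly rate = 5.45%/12 = 0.0045417; payment = 921,000 × 0.0045417 / (1 − (1+0.0045417)^−180) = $7,500.92.
Total interest on Offer Y = 180 × $7,500.92 − $921,000 = $429,165.60.
Offer Y is lower by $62,870.40.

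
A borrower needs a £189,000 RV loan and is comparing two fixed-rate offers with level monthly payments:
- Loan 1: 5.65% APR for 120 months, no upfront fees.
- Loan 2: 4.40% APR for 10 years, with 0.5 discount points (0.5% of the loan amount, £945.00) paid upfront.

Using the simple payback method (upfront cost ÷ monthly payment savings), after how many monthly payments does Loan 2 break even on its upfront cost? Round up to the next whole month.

Loan 1: monthly rate = 5.65%/12 = 0.0047083; payment = 189,000 × 0.0047083 / (1 − (1+0.0047083)^−120) = £2,065.22.
Loan 2: monthly rate = 4.4%/12 = 0.0036667; payment = 189,000 × 0.0036667 / (1 − (1+0.0036667)^−120) = £1,949.67.
Monthly savings = £2,065.22 − £1,949.67 = £115.55.
Break-even = £945.00 / £115.55 = 8.18 → 9 months.

9 months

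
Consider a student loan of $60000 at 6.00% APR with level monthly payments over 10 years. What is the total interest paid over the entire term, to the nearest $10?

$19,930

At 6.00% the monthly rate is 0.0050000, so the payment is 60,000 × 0.0050000 / (1 − 1.0050000^−120) = $666.12.
Total paid = 120 × $666.12 = $79,934.40; interest = $79,934.40 − $60,000 = $19,934.40.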